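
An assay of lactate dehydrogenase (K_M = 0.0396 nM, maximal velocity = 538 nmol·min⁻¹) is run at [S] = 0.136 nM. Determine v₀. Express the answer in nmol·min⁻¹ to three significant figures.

[S]/(Km+[S]) = 0.136/0.1756 = 0.7745, the fractional saturation.
v = 0.7745 × Vmax = 0.7745 × 538 = 417 nmol·min⁻¹.

417 nmol·min⁻¹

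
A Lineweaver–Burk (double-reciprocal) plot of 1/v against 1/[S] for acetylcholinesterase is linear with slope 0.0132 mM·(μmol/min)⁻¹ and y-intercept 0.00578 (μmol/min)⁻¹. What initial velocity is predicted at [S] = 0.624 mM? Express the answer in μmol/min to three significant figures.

37.1 μmol/min

The y-intercept is 1/Vmax, so Vmax = 1/0.00578 = 173 μmol/min.
The slope is Km/Vmax, so Km = 0.0132 × 173 = 2.28 mM.
Then v = 173 × 0.624/(2.28 + 0.624) = 37.1 μmol/min.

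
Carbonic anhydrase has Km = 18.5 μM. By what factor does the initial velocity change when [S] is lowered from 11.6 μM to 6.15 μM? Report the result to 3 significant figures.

Since Vmax cancels, v₂/v₁ = [S]₂(Km+[S]₁) / [S]₁(Km+[S]₂).
= 6.15×(18.5+11.6) / (11.6×(18.5+6.15)) = 185.1/285.9 = 0.647.

0.647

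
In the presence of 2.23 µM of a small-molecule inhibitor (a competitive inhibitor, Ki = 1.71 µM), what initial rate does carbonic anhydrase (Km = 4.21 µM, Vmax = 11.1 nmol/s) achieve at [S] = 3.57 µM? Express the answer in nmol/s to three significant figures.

α = 1 + [I]/Ki = 1 + 2.23/1.71 = 2.304.
For a competitive inhibitor, Vmax is unchanged and the apparent Km becomes α·Km: Km,app = 9.70 µM, Vmax,app = 11.1 nmol/s.
v = Vmax,app·[S]/(Km,app + [S]) = 11.1 × 3.57/(9.70 + 3.57) = 2.99 nmol/s.

2.99 nmol/s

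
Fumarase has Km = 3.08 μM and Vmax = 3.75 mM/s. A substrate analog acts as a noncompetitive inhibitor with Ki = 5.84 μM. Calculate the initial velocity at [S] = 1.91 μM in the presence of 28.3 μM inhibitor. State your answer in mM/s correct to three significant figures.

α = 1 + [I]/Ki = 1 + 28.3/5.84 = 5.846.
For a noncompetitive inhibitor, Vmax is reduced to Vmax/α while Km is unchanged: Km,app = 3.08 μM, Vmax,app = 0.641 mM/s.
v = Vmax,app·[S]/(Km,app + [S]) = 0.641 × 1.91/(3.08 + 1.91) = 0.246 mM/s.

0.246 mM/s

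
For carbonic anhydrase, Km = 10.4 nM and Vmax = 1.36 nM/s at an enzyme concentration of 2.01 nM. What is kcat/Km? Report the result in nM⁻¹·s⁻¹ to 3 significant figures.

0.0651 nM⁻¹·s⁻¹

kcat = Vmax/[E]total = 1.36/2.01 = 0.677 s⁻¹.
kcat/Km = 0.677/10.4 = 0.0651 nM⁻¹·s⁻¹.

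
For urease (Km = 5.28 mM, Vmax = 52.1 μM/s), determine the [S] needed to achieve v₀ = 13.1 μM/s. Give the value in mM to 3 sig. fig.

The required fractional saturation is v/Vmax = 13.1/52.1 = 0.2514.
Then [S]/(Km+[S]) = 0.2514 ⇒ [S] = 5.28 × 0.2514/(1 − 0.2514) = 1.77 mM.

1.77 mM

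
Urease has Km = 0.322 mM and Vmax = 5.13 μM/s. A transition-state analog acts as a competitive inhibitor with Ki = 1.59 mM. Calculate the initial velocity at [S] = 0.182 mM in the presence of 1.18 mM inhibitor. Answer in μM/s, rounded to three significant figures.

With α = 1 + [I]/Ki = 1 + 1.18/1.59 = 1.742, the competitive rate law is v = Vmax[S] / (αKm + [S]).
v = 5.13×0.182 / (1.742×0.322 + 0.182) = 0.9337/0.7430 = 1.26 μM/s.

1.26 μM/s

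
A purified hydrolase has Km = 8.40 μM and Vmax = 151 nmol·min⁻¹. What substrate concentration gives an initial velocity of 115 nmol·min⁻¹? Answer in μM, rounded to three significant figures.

26.8 μM

Rearranging v = Vmax[S]/(Km+[S]) gives [S] = Km·v/(Vmax − v).
[S] = 8.40 × 115 / (151 − 115) = 966.0/36.00 = 26.8 μM.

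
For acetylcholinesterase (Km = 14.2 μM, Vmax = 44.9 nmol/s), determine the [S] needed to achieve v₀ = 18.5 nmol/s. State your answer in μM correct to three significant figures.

9.95 μM

The required fractional saturation is v/Vmax = 18.5/44.9 = 0.4120.
Then [S]/(Km+[S]) = 0.4120 ⇒ [S] = 14.2 × 0.4120/(1 − 0.4120) = 9.95 μM.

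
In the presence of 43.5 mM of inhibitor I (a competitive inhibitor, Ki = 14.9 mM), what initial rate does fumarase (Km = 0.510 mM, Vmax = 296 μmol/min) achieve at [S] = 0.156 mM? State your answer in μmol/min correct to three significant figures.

With α = 1 + [I]/Ki = 1 + 43.5/14.9 = 3.919, the competitive rate law is v = Vmax[S] / (αKm + [S]).
v = 296×0.156 / (3.919×0.510 + 0.156) = 46.18/2.155 = 21.4 μmol/min.

21.4 μmol/min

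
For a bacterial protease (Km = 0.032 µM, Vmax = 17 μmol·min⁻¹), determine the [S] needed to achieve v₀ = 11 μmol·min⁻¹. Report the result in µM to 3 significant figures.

0.0587 µM

The required fractional saturation is v/Vmax = 11/17 = 0.6471.
Then [S]/(Km+[S]) = 0.6471 ⇒ [S] = 0.032 × 0.6471/(1 − 0.6471) = 0.0587 µM.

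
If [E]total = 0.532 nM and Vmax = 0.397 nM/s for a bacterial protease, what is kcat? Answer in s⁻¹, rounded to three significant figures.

0.746 s⁻¹

kcat = Vmax/[E]total = 0.397 nM/s / 0.532 nM = 0.746 s⁻¹.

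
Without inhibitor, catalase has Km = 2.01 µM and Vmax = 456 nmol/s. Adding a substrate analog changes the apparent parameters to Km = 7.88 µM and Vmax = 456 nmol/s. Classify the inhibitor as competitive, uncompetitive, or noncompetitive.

competitive

Km increases (2.01 → 7.88 µM) while Vmax is unchanged — the hallmark of competitive inhibition.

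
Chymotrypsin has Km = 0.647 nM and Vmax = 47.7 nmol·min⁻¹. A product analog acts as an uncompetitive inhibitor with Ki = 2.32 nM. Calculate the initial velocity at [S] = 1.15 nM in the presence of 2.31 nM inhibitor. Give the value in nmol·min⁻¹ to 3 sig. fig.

With α = 1 + [I]/Ki = 1 + 2.31/2.32 = 1.996, the uncompetitive rate law is v = (Vmax/α)·[S] / (Km/α + [S]).
v = (47.7/1.996)×1.15 / (0.647/1.996 + 1.15) = 27.49/1.474 = 18.6 nmol·min⁻¹.

18.6 nmol·min⁻¹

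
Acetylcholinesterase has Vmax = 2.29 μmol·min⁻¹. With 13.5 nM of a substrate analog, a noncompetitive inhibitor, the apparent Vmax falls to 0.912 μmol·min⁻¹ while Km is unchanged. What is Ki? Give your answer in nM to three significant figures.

Noncompetitive: Vmax,app = Vmax/α with α = 1 + [I]/Ki.
α = Vmax/Vmax,app = 2.29/0.912 = 2.511.
Since α = 1 + [I]/Ki, [I]/Ki = 2.511 − 1 = 1.511 and Ki = 13.5/1.511 = 8.93 nM.

8.93 nM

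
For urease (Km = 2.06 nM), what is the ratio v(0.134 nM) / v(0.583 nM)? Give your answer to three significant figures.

0.277

The fractional saturations are [S]/(Km+[S]) = 0.583/2.643 = 0.2206 and 0.134/2.194 = 0.06108.
v₂/v₁ is just their ratio: 0.06108/0.2206 = 0.277.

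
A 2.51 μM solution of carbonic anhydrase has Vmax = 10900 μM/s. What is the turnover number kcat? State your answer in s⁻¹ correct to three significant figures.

4340 s⁻¹

kcat = Vmax/[E]total = 10900 μM/s / 2.51 μM = 4340 s⁻¹.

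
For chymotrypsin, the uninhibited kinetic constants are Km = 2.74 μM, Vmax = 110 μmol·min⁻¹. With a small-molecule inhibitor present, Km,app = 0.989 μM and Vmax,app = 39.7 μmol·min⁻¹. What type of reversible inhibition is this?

uncompetitive

Both Km and Vmax decrease by the same factor (~2.77-fold) — characteristic of uncompetitive inhibition.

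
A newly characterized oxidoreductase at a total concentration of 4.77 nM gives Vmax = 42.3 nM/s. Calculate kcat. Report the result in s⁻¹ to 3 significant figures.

8.87 s⁻¹

kcat = Vmax/[E]total = 42.3 nM/s / 4.77 nM = 8.87 s⁻¹.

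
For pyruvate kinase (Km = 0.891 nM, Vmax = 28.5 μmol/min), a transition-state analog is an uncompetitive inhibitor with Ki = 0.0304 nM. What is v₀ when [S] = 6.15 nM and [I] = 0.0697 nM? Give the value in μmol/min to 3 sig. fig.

α = 1 + [I]/Ki = 1 + 0.0697/0.0304 = 3.293.
For an uncompetitive inhibitor, both parameters are divided by α, giving Vmax/α and Km/α: Km,app = 0.271 nM, Vmax,app = 8.66 μmol/min.
v = Vmax,app·[S]/(Km,app + [S]) = 8.66 × 6.15/(0.271 + 6.15) = 8.29 μmol/min.

8.29 μmol/min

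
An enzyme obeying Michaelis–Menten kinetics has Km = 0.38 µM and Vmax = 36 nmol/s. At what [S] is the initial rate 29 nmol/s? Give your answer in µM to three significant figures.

1.57 µM

Rearranging v = Vmax[S]/(Km+[S]) gives [S] = Km·v/(Vmax − v).
[S] = 0.38 × 29 / (36 − 29) = 11.02/7.000 = 1.57 µM.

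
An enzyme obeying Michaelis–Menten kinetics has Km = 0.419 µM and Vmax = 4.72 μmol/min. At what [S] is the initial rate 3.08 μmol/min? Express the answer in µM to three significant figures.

0.787 µM

Rearranging v = Vmax[S]/(Km+[S]) gives [S] = Km·v/(Vmax − v).
[S] = 0.419 × 3.08 / (4.72 − 3.08) = 1.291/1.640 = 0.787 µM.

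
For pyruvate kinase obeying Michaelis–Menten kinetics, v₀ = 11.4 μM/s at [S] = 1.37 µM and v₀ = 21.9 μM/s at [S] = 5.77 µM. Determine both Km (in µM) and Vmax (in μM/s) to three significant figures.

In reciprocal form, 1/v = (Km/Vmax)·(1/[S]) + 1/Vmax. The two points give (1/[S], 1/v) = (0.7299, 0.08772) and (0.1733, 0.04566).
Slope = (0.08772 − 0.04566)/(0.7299 − 0.1733) = 0.07556; intercept = 0.08772 − 0.07556×0.7299 = 0.03257.
Vmax = 1/intercept = 30.7 μM/s; Km = slope × Vmax = 0.07556 × 30.7 = 2.32 µM.

Km = 2.32 µM; Vmax = 30.7 μM/s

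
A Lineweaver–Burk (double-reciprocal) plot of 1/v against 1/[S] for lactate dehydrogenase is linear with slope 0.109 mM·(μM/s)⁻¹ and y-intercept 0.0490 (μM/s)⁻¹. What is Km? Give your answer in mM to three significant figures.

2.22 mM

y-intercept = 1/Vmax ⇒ Vmax = 20.4 μM/s; slope = Km/Vmax ⇒ Km = slope × Vmax.
Km = 0.109 × 20.4 = 2.22 mM.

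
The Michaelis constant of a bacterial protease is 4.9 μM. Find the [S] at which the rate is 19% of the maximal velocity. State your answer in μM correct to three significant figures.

v/Vmax = [S]/(Km+[S]) = 0.19, so [S] = Km·0.19/(1 − 0.19) = 4.9 × 0.2346.
[S] = 1.15 μM.

1.15 μM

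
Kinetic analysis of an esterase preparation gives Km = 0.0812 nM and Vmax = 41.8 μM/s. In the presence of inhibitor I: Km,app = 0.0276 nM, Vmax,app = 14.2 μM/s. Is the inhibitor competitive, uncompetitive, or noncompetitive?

uncompetitive

Both Km and Vmax decrease by the same factor (~2.94-fold) — characteristic of uncompetitive inhibition.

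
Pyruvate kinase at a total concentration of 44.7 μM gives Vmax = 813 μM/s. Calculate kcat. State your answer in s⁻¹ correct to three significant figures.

kcat = Vmax/[E]total = 813 μM/s / 44.7 μM = 18.2 s⁻¹.

18.2 s⁻¹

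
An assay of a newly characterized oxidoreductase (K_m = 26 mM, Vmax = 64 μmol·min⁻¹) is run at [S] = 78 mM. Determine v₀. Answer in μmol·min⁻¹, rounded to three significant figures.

v = Vmax·[S]/(Km + [S]) = 64 × 78 / (26 + 78)
  = 4992 / 104.0 = 48.0 μmol·min⁻¹.

48.0 μmol·min⁻¹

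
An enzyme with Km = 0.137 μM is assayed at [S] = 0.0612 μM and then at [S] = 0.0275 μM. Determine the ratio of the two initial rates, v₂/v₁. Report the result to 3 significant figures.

0.541

The fractional saturations are [S]/(Km+[S]) = 0.0612/0.1982 = 0.3088 and 0.0275/0.1645 = 0.1672.
v₂/v₁ is just their ratio: 0.1672/0.3088 = 0.541.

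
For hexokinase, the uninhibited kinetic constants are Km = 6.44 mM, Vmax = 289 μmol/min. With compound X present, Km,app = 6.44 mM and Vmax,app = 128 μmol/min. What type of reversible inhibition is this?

Vmax decreases (289 → 128 μmol/min) while Km is unchanged — pure noncompetitive inhibition.

noncompetitive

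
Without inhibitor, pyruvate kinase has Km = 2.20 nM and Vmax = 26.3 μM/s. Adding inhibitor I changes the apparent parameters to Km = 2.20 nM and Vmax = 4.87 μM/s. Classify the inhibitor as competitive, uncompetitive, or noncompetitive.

Vmax decreases (26.3 → 4.87 μM/s) while Km is unchanged — pure noncompetitive inhibition.

noncompetitive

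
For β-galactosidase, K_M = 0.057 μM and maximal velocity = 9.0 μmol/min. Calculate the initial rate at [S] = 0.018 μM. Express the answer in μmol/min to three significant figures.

2.16 μmol/min

[S]/(Km+[S]) = 0.018/0.07500 = 0.2400, the fractional saturation.
v = 0.2400 × Vmax = 0.2400 × 9.0 = 2.16 μmol/min.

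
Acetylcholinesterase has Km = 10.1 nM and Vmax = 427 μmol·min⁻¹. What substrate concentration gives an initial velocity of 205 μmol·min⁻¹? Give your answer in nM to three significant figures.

Rearranging v = Vmax[S]/(Km+[S]) gives [S] = Km·v/(Vmax − v).
[S] = 10.1 × 205 / (427 − 205) = 2070/222.0 = 9.33 nM.

9.33 nM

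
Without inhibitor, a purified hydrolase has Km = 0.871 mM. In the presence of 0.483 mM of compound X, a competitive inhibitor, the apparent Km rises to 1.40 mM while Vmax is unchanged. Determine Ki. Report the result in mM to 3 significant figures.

0.795 mM

Competitive: Km,app = α·Km with α = 1 + [I]/Ki.
α = Km,app/Km = 1.40/0.871 = 1.607.
Since α = 1 + [I]/Ki, [I]/Ki = 1.607 − 1 = 0.6073 and Ki = 0.483/0.6073 = 0.795 mM.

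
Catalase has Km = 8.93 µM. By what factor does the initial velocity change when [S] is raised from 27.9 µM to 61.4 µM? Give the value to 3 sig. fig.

Since Vmax cancels, v₂/v₁ = [S]₂(Km+[S]₁) / [S]₁(Km+[S]₂).
= 61.4×(8.93+27.9) / (27.9×(8.93+61.4)) = 2261/1962 = 1.15.

1.15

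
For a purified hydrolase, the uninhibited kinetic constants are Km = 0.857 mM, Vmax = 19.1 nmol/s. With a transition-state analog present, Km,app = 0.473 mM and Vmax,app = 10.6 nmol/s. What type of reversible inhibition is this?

uncompetitive

Both Km and Vmax decrease by the same factor (~1.81-fold) — characteristic of uncompetitive inhibition.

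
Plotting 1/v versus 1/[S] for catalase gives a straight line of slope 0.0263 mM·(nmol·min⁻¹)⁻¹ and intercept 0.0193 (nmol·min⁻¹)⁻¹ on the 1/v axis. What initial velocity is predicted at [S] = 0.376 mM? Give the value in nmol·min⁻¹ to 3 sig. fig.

The y-intercept is 1/Vmax, so Vmax = 1/0.0193 = 51.8 nmol·min⁻¹.
The slope is Km/Vmax, so Km = 0.0263 × 51.8 = 1.36 mM.
Then v = 51.8 × 0.376/(1.36 + 0.376) = 11.2 nmol·min⁻¹.

11.2 nmol·min⁻¹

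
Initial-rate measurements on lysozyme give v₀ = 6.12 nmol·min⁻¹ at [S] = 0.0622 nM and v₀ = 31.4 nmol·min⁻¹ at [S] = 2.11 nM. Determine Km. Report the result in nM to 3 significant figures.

In reciprocal form, 1/v = (Km/Vmax)·(1/[S]) + 1/Vmax. The two points give (1/[S], 1/v) = (16.08, 0.1634) and (0.4739, 0.03185).
Slope = (0.1634 − 0.03185)/(16.08 − 0.4739) = 0.008431; intercept = 0.1634 − 0.008431×16.08 = 0.02785.
Vmax = 1/intercept = 35.9 nmol·min⁻¹; Km = slope × Vmax = 0.008431 × 35.9 = 0.303 nM.

0.303 nM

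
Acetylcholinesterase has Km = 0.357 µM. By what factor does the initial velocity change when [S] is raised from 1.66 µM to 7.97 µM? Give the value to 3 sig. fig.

1.16

Since Vmax cancels, v₂/v₁ = [S]₂(Km+[S]₁) / [S]₁(Km+[S]₂).
= 7.97×(0.357+1.66) / (1.66×(0.357+7.97)) = 16.08/13.82 = 1.16.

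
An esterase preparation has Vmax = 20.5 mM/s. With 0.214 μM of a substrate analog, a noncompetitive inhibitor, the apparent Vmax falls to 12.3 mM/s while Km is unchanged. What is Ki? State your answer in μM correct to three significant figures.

0.321 μM

Noncompetitive: Vmax,app = Vmax/α with α = 1 + [I]/Ki.
α = Vmax/Vmax,app = 20.5/12.3 = 1.667.
Since α = 1 + [I]/Ki, [I]/Ki = 1.667 − 1 = 0.6667 and Ki = 0.214/0.6667 = 0.321 μM.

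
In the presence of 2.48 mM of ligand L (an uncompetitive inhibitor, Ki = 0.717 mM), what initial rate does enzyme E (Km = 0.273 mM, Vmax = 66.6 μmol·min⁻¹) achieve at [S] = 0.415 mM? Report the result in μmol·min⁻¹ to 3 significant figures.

α = 1 + [I]/Ki = 1 + 2.48/0.717 = 4.459.
For an uncompetitive inhibitor, both parameters are divided by α, giving Vmax/α and Km/α: Km,app = 0.0612 mM, Vmax,app = 14.9 μmol·min⁻¹.
v = Vmax,app·[S]/(Km,app + [S]) = 14.9 × 0.415/(0.0612 + 0.415) = 13.0 μmol·min⁻¹.

13.0 μmol·min⁻¹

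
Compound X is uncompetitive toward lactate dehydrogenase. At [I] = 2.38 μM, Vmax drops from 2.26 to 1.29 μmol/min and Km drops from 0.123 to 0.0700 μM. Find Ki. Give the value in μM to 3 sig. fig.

Uncompetitive: Vmax,app = Vmax/α (and Km,app = Km/α) with α = 1 + [I]/Ki.
α = Vmax/Vmax,app = 2.26/1.29 = 1.752.
Since α = 1 + [I]/Ki, [I]/Ki = 1.752 − 1 = 0.7519 and Ki = 2.38/0.7519 = 3.17 μM.

3.17 μM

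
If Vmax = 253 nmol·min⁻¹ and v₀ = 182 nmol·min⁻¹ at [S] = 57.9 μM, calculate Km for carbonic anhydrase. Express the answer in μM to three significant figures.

22.6 μM

v/Vmax = 182/253 = 0.7194 = [S]/(Km+[S]).
So Km + [S] = [S]/0.7194 = 80.49 μM, giving Km = 80.49 − 57.9 = 22.6 μM.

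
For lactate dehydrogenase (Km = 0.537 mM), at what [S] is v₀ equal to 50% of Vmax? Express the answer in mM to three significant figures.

0.537 mM

v/Vmax = [S]/(Km+[S]) = 0.5, so [S] = Km·0.5/(1 − 0.5) = 0.537 × 1.000.
[S] = 0.537 mM.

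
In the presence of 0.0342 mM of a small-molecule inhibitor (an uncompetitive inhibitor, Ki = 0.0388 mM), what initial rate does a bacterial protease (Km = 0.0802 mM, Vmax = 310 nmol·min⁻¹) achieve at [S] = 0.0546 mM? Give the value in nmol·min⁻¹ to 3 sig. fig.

With α = 1 + [I]/Ki = 1 + 0.0342/0.0388 = 1.881, the uncompetitive rate law is v = (Vmax/α)·[S] / (Km/α + [S]).
v = (310/1.881)×0.0546 / (0.0802/1.881 + 0.0546) = 8.996/0.09723 = 92.5 nmol·min⁻¹.

92.5 nmol·min⁻¹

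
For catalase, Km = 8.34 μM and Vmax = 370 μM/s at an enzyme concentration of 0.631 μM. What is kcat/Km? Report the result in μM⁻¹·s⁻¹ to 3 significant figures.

kcat = Vmax/[E]total = 370/0.631 = 586 s⁻¹.
kcat/Km = 586/8.34 = 70.3 μM⁻¹·s⁻¹.

70.3 μM⁻¹·s⁻¹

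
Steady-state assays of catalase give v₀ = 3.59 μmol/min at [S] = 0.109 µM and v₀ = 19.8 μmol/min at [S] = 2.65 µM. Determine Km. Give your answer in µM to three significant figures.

0.637 µM

In reciprocal form, 1/v = (Km/Vmax)·(1/[S]) + 1/Vmax. The two points give (1/[S], 1/v) = (9.174, 0.2786) and (0.3774, 0.05051).
Slope = (0.2786 − 0.05051)/(9.174 − 0.3774) = 0.02592; intercept = 0.2786 − 0.02592×9.174 = 0.04072.
Vmax = 1/intercept = 24.6 μmol/min; Km = slope × Vmax = 0.02592 × 24.6 = 0.637 µM.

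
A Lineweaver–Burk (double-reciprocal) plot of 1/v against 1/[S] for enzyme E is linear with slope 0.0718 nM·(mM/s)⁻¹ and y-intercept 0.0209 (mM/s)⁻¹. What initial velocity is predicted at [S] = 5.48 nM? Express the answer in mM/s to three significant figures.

The y-intercept is 1/Vmax, so Vmax = 1/0.0209 = 47.8 mM/s.
The slope is Km/Vmax, so Km = 0.0718 × 47.8 = 3.44 nM.
Then v = 47.8 × 5.48/(3.44 + 5.48) = 29.4 mM/s.

29.4 mM/s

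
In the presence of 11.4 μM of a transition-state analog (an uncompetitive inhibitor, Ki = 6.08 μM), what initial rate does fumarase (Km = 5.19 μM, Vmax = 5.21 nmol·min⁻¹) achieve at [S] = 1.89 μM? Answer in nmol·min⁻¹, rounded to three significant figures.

0.927 nmol·min⁻¹

With α = 1 + [I]/Ki = 1 + 11.4/6.08 = 2.875, the uncompetitive rate law is v = (Vmax/α)·[S] / (Km/α + [S]).
v = (5.21/2.875)×1.89 / (5.19/2.875 + 1.89) = 3.425/3.695 = 0.927 nmol·min⁻¹.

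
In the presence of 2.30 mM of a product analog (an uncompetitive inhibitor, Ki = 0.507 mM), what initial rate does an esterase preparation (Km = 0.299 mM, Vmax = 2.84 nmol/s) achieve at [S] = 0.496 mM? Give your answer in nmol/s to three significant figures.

With α = 1 + [I]/Ki = 1 + 2.30/0.507 = 5.536, the uncompetitive rate law is v = (Vmax/α)·[S] / (Km/α + [S]).
v = (2.84/5.536)×0.496 / (0.299/5.536 + 0.496) = 0.2544/0.5500 = 0.463 nmol/s.

0.463 nmol/s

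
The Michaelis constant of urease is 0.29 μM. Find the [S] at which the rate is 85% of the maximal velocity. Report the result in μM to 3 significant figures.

v/Vmax = [S]/(Km+[S]) = 0.85, so [S] = Km·0.85/(1 − 0.85) = 0.29 × 5.667.
[S] = 1.64 μM.

1.64 μM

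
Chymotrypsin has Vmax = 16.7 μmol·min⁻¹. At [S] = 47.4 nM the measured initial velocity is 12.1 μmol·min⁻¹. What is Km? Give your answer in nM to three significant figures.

18.0 nM

From v = Vmax[S]/(Km+[S]), Km = [S](Vmax − v)/v.
Km = 47.4 × (16.7 − 12.1) / 12.1 = 218.0/12.1 = 18.0 nM.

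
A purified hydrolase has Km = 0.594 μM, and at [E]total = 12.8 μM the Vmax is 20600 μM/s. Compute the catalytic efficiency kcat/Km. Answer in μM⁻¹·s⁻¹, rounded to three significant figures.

kcat = Vmax/[E]total = 20600/12.8 = 1610 s⁻¹.
kcat/Km = 1610/0.594 = 2710 μM⁻¹·s⁻¹.

2710 μM⁻¹·s⁻¹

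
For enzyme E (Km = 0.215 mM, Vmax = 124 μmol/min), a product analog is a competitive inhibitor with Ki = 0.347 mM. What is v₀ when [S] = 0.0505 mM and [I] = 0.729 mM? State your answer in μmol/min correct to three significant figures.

With α = 1 + [I]/Ki = 1 + 0.729/0.347 = 3.101, the competitive rate law is v = Vmax[S] / (αKm + [S]).
v = 124×0.0505 / (3.101×0.215 + 0.0505) = 6.262/0.7172 = 8.73 μmol/min.

8.73 μmol/min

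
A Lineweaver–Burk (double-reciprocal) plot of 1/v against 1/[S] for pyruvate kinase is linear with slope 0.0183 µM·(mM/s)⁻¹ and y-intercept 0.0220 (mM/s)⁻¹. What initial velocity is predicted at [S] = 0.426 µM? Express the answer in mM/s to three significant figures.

15.4 mM/s

The y-intercept is 1/Vmax, so Vmax = 1/0.0220 = 45.5 mM/s.
The slope is Km/Vmax, so Km = 0.0183 × 45.5 = 0.832 µM.
Then v = 45.5 × 0.426/(0.832 + 0.426) = 15.4 mM/s.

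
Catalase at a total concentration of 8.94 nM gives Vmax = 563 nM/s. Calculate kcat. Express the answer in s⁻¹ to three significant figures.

kcat = Vmax/[E]total = 563 nM/s / 8.94 nM = 63.0 s⁻¹.

63.0 s⁻¹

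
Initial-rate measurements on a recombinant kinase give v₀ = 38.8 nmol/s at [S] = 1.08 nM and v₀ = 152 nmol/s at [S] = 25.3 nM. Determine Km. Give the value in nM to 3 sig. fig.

In reciprocal form, 1/v = (Km/Vmax)·(1/[S]) + 1/Vmax. The two points give (1/[S], 1/v) = (0.9259, 0.02577) and (0.03953, 0.006579).
Slope = (0.02577 − 0.006579)/(0.9259 − 0.03953) = 0.02165; intercept = 0.02577 − 0.02165×0.9259 = 0.005723.
Vmax = 1/intercept = 175 nmol/s; Km = slope × Vmax = 0.02165 × 175 = 3.78 nM.

3.78 nM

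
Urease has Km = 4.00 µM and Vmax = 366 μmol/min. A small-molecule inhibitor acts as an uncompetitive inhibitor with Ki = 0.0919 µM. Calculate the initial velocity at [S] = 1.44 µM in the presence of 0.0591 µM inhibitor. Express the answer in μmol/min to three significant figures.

82.8 μmol/min

α = 1 + [I]/Ki = 1 + 0.0591/0.0919 = 1.643.
For an uncompetitive inhibitor, both parameters are divided by α, giving Vmax/α and Km/α: Km,app = 2.43 µM, Vmax,app = 223 μmol/min.
v = Vmax,app·[S]/(Km,app + [S]) = 223 × 1.44/(2.43 + 1.44) = 82.8 μmol/min.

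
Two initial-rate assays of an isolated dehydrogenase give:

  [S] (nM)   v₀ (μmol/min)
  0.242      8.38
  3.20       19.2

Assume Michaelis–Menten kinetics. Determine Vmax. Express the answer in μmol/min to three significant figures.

From v = Vmax[S]/(Km+[S]), each point gives Vmax = v(Km+[S])/[S].
Equating: 8.38(Km+0.242)/0.242 = 19.2(Km+3.20)/3.20.
34.63·Km + 8.38 = 6.000·Km + 19.2, so (34.63 − 6.000)·Km = 19.2 − 8.38.
Km = 10.82/28.63 = 0.378 nM; then Vmax = 8.38(0.378+0.242)/0.242 = 21.5 μmol/min.

21.5 μmol/min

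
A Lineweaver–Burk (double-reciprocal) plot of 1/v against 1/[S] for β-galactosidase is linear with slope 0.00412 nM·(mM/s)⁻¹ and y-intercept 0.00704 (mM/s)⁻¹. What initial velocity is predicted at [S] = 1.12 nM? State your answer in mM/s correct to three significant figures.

The y-intercept is 1/Vmax, so Vmax = 1/0.00704 = 142 mM/s.
The slope is Km/Vmax, so Km = 0.00412 × 142 = 0.585 nM.
Then v = 142 × 1.12/(0.585 + 1.12) = 93.3 mM/s.

93.3 mM/s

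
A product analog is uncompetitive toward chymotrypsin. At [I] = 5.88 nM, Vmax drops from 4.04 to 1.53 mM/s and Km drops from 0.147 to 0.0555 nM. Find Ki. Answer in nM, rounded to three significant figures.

Uncompetitive: Vmax,app = Vmax/α (and Km,app = Km/α) with α = 1 + [I]/Ki.
α = Vmax/Vmax,app = 4.04/1.53 = 2.641.
Since α = 1 + [I]/Ki, [I]/Ki = 2.641 − 1 = 1.641 and Ki = 5.88/1.641 = 3.58 nM.

3.58 nM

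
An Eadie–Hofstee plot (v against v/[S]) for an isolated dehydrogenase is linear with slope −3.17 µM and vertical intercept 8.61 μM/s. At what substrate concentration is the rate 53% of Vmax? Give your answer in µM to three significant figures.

The Eadie–Hofstee slope gives Km = 3.17 µM (slope = −Km).
v/Vmax = [S]/(Km+[S]) = 0.53 ⇒ [S] = Km·0.53/(1−0.53) = 3.17 × 1.128 = 3.57 µM.

3.57 µM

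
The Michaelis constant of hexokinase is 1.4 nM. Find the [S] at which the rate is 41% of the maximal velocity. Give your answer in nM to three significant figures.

0.973 nM

v/Vmax = [S]/(Km+[S]) = 0.41, so [S] = Km·0.41/(1 − 0.41) = 1.4 × 0.6949.
[S] = 0.973 nM.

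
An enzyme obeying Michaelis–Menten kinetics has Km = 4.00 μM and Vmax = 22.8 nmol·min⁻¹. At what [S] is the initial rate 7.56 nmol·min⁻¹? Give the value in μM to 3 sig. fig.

1.98 μM

The required fractional saturation is v/Vmax = 7.56/22.8 = 0.3316.
Then [S]/(Km+[S]) = 0.3316 ⇒ [S] = 4.00 × 0.3316/(1 − 0.3316) = 1.98 μM.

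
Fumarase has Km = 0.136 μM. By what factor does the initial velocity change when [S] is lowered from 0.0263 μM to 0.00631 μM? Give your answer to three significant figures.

0.274

Since Vmax cancels, v₂/v₁ = [S]₂(Km+[S]₁) / [S]₁(Km+[S]₂).
= 0.00631×(0.136+0.0263) / (0.0263×(0.136+0.00631)) = 0.001024/0.003743 = 0.274.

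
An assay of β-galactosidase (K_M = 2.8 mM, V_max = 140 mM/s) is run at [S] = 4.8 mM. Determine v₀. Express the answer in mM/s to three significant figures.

[S]/(Km+[S]) = 4.8/7.600 = 0.6316, the fractional saturation.
v = 0.6316 × Vmax = 0.6316 × 140 = 88.4 mM/s.

88.4 mM/s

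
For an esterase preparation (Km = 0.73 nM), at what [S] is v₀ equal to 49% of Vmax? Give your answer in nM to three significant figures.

v/Vmax = [S]/(Km+[S]) = 0.49, so [S] = Km·0.49/(1 − 0.49) = 0.73 × 0.9608.
[S] = 0.701 nM.

0.701 nM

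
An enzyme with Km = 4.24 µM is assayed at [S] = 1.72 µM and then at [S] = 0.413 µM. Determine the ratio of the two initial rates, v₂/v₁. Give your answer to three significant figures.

Since Vmax cancels, v₂/v₁ = [S]₂(Km+[S]₁) / [S]₁(Km+[S]₂).
= 0.413×(4.24+1.72) / (1.72×(4.24+0.413)) = 2.461/8.003 = 0.308.

0.308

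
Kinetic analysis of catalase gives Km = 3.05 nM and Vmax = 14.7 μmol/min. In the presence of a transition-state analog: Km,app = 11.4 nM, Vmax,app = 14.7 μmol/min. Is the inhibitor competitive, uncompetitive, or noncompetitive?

Km increases (3.05 → 11.4 nM) while Vmax is unchanged — the hallmark of competitive inhibition.

competitive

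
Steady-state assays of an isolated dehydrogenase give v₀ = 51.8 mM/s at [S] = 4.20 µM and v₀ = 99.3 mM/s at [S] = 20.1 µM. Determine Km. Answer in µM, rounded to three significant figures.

6.42 µM

In reciprocal form, 1/v = (Km/Vmax)·(1/[S]) + 1/Vmax. The two points give (1/[S], 1/v) = (0.2381, 0.01931) and (0.04975, 0.01007).
Slope = (0.01931 − 0.01007)/(0.2381 − 0.04975) = 0.04903; intercept = 0.01931 − 0.04903×0.2381 = 0.007631.
Vmax = 1/intercept = 131 mM/s; Km = slope × Vmax = 0.04903 × 131 = 6.42 µM.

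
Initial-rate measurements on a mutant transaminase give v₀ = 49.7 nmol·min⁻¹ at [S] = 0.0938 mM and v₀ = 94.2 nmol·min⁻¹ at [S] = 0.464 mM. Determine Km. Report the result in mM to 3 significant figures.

0.136 mM

In reciprocal form, 1/v = (Km/Vmax)·(1/[S]) + 1/Vmax. The two points give (1/[S], 1/v) = (10.66, 0.02012) and (2.155, 0.01062).
Slope = (0.02012 − 0.01062)/(10.66 − 2.155) = 0.001117; intercept = 0.02012 − 0.001117×10.66 = 0.008207.
Vmax = 1/intercept = 122 nmol·min⁻¹; Km = slope × Vmax = 0.001117 × 122 = 0.136 mM.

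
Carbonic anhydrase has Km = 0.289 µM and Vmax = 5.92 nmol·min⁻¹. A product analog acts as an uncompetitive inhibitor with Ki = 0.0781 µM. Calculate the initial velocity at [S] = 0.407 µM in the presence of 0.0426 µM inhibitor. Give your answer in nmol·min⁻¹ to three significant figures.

2.62 nmol·min⁻¹

α = 1 + [I]/Ki = 1 + 0.0426/0.0781 = 1.545.
For an uncompetitive inhibitor, both parameters are divided by α, giving Vmax/α and Km/α: Km,app = 0.187 µM, Vmax,app = 3.83 nmol·min⁻¹.
v = Vmax,app·[S]/(Km,app + [S]) = 3.83 × 0.407/(0.187 + 0.407) = 2.62 nmol·min⁻¹.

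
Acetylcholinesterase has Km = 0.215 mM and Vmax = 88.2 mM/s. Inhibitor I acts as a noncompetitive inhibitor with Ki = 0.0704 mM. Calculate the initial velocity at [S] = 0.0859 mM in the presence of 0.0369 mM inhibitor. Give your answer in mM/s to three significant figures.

α = 1 + [I]/Ki = 1 + 0.0369/0.0704 = 1.524.
For a noncompetitive inhibitor, Vmax is reduced to Vmax/α while Km is unchanged: Km,app = 0.215 mM, Vmax,app = 57.9 mM/s.
v = Vmax,app·[S]/(Km,app + [S]) = 57.9 × 0.0859/(0.215 + 0.0859) = 16.5 mM/s.

16.5 mM/s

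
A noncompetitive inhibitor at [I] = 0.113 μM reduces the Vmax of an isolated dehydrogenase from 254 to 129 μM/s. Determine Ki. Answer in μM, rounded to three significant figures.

Noncompetitive: Vmax,app = Vmax/α with α = 1 + [I]/Ki.
α = Vmax/Vmax,app = 254/129 = 1.969.
Ki = [I]/(α − 1) = 0.113/0.9690 = 0.117 μM.

0.117 μM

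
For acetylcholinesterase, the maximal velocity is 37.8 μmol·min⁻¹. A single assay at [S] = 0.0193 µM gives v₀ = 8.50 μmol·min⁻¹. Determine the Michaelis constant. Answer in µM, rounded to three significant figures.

0.0665 µM

From v = Vmax[S]/(Km+[S]), Km = [S](Vmax − v)/v.
Km = 0.0193 × (37.8 − 8.50) / 8.50 = 0.5655/8.50 = 0.0665 µM.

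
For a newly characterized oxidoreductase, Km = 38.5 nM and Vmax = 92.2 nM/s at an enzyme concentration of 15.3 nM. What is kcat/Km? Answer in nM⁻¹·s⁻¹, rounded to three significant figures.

kcat = Vmax/[E]total = 92.2/15.3 = 6.03 s⁻¹.
kcat/Km = 6.03/38.5 = 0.157 nM⁻¹·s⁻¹.

0.157 nM⁻¹·s⁻¹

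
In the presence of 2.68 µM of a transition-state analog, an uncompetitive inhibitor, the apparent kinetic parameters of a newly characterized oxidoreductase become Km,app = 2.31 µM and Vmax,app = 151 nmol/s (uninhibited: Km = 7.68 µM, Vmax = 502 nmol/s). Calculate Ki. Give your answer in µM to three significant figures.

Uncompetitive: Vmax,app = Vmax/α (and Km,app = Km/α) with α = 1 + [I]/Ki.
α = Vmax/Vmax,app = 502/151 = 3.325.
Since α = 1 + [I]/Ki, [I]/Ki = 3.325 − 1 = 2.325 and Ki = 2.68/2.325 = 1.15 µM.

1.15 µM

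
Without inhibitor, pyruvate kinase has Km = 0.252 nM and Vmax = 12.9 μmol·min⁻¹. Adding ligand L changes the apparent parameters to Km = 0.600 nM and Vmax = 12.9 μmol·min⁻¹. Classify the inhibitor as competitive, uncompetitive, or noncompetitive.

competitive

Km increases (0.252 → 0.600 nM) while Vmax is unchanged — the hallmark of competitive inhibition.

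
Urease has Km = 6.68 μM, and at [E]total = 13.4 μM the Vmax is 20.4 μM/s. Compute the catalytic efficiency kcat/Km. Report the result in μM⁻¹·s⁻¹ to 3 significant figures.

0.228 μM⁻¹·s⁻¹

kcat = Vmax/[E]total = 20.4/13.4 = 1.52 s⁻¹.
kcat/Km = 1.52/6.68 = 0.228 μM⁻¹·s⁻¹.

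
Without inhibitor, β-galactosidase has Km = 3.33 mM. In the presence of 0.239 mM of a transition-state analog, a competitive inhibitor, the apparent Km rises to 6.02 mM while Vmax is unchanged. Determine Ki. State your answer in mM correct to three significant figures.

Competitive: Km,app = α·Km with α = 1 + [I]/Ki.
α = Km,app/Km = 6.02/3.33 = 1.808.
Ki = [I]/(α − 1) = 0.239/0.8078 = 0.296 mM.

0.296 mM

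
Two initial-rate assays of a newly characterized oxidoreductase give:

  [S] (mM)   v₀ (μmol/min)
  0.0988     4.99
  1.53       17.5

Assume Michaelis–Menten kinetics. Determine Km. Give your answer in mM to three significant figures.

From v = Vmax[S]/(Km+[S]), each point gives Vmax = v(Km+[S])/[S].
Equating: 4.99(Km+0.0988)/0.0988 = 17.5(Km+1.53)/1.53.
50.51·Km + 4.99 = 11.44·Km + 17.5, so (50.51 − 11.44)·Km = 17.5 − 4.99.
Km = 12.51/39.07 = 0.320 mM; then Vmax = 4.99(0.320+0.0988)/0.0988 = 21.2 μmol/min.

0.320 mM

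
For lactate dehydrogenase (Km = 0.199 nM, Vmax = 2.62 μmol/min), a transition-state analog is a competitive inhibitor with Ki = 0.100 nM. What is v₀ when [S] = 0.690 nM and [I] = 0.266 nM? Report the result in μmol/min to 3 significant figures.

1.27 μmol/min

α = 1 + [I]/Ki = 1 + 0.266/0.100 = 3.660.
For a competitive inhibitor, Vmax is unchanged and the apparent Km becomes α·Km: Km,app = 0.728 nM, Vmax,app = 2.62 μmol/min.
v = Vmax,app·[S]/(Km,app + [S]) = 2.62 × 0.690/(0.728 + 0.690) = 1.27 μmol/min.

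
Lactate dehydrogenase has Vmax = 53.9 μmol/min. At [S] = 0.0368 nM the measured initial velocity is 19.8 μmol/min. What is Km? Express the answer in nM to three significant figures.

0.0634 nM

From v = Vmax[S]/(Km+[S]), Km = [S](Vmax − v)/v.
Km = 0.0368 × (53.9 − 19.8) / 19.8 = 1.255/19.8 = 0.0634 nM.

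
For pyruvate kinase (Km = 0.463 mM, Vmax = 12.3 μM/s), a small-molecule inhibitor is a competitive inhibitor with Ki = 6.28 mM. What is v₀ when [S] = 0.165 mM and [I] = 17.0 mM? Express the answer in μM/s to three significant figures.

1.08 μM/s

α = 1 + [I]/Ki = 1 + 17.0/6.28 = 3.707.
For a competitive inhibitor, Vmax is unchanged and the apparent Km becomes α·Km: Km,app = 1.72 mM, Vmax,app = 12.3 μM/s.
v = Vmax,app·[S]/(Km,app + [S]) = 12.3 × 0.165/(1.72 + 0.165) = 1.08 μM/s.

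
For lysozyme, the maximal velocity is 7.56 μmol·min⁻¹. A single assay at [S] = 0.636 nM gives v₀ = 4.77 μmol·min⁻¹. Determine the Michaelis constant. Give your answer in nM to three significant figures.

0.372 nM

From v = Vmax[S]/(Km+[S]), Km = [S](Vmax − v)/v.
Km = 0.636 × (7.56 − 4.77) / 4.77 = 1.774/4.77 = 0.372 nM.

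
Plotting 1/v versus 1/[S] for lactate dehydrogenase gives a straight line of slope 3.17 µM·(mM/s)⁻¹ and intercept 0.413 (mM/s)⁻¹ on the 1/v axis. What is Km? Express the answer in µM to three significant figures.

7.68 µM

y-intercept = 1/Vmax ⇒ Vmax = 2.42 mM/s; slope = Km/Vmax ⇒ Km = slope × Vmax.
Km = 3.17 × 2.42 = 7.68 µM.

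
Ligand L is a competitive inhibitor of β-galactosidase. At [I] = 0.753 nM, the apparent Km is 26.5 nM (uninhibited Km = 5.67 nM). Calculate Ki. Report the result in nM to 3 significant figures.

Competitive: Km,app = α·Km with α = 1 + [I]/Ki.
α = Km,app/Km = 26.5/5.67 = 4.674.
Since α = 1 + [I]/Ki, [I]/Ki = 4.674 − 1 = 3.674 and Ki = 0.753/3.674 = 0.205 nM.

0.205 nM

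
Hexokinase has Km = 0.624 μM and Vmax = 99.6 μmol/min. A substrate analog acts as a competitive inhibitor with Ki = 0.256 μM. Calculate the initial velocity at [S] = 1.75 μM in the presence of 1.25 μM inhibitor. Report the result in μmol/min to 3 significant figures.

α = 1 + [I]/Ki = 1 + 1.25/0.256 = 5.883.
For a competitive inhibitor, Vmax is unchanged and the apparent Km becomes α·Km: Km,app = 3.67 μM, Vmax,app = 99.6 μmol/min.
v = Vmax,app·[S]/(Km,app + [S]) = 99.6 × 1.75/(3.67 + 1.75) = 32.2 μmol/min.

32.2 μmol/min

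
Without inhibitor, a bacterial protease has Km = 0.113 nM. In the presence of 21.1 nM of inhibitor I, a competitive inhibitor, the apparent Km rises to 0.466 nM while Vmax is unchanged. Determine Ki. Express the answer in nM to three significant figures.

6.75 nM

Competitive: Km,app = α·Km with α = 1 + [I]/Ki.
α = Km,app/Km = 0.466/0.113 = 4.124.
Since α = 1 + [I]/Ki, [I]/Ki = 4.124 − 1 = 3.124 and Ki = 21.1/3.124 = 6.75 nM.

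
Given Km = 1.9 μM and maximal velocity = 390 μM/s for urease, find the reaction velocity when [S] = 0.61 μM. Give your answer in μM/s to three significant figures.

v = Vmax·[S]/(Km + [S]) = 390 × 0.61 / (1.9 + 0.61)
  = 237.9 / 2.510 = 94.8 μM/s.

94.8 μM/s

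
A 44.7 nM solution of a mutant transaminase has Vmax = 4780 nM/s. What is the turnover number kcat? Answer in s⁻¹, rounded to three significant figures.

kcat = Vmax/[E]total = 4780 nM/s / 44.7 nM = 107 s⁻¹.

107 s⁻¹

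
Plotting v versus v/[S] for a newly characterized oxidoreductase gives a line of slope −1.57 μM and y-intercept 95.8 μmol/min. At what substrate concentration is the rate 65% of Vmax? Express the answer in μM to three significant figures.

2.92 μM

The Eadie–Hofstee slope gives Km = 1.57 μM (slope = −Km).
v/Vmax = [S]/(Km+[S]) = 0.65 ⇒ [S] = Km·0.65/(1−0.65) = 1.57 × 1.857 = 2.92 μM.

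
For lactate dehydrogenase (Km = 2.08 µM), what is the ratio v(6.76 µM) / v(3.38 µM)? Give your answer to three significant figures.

Since Vmax cancels, v₂/v₁ = [S]₂(Km+[S]₁) / [S]₁(Km+[S]₂).
= 6.76×(2.08+3.38) / (3.38×(2.08+6.76)) = 36.91/29.88 = 1.24.

1.24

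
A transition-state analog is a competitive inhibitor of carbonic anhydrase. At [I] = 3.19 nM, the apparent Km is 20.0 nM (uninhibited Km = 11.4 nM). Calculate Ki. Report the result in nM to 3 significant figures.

Competitive: Km,app = α·Km with α = 1 + [I]/Ki.
α = Km,app/Km = 20.0/11.4 = 1.754.
Since α = 1 + [I]/Ki, [I]/Ki = 1.754 − 1 = 0.7544 and Ki = 3.19/0.7544 = 4.23 nM.

4.23 nM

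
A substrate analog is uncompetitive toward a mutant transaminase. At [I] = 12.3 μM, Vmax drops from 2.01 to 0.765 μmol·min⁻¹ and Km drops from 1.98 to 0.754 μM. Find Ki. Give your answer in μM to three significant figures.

7.56 μM

Uncompetitive: Vmax,app = Vmax/α (and Km,app = Km/α) with α = 1 + [I]/Ki.
α = Vmax/Vmax,app = 2.01/0.765 = 2.627.
Ki = [I]/(α − 1) = 12.3/1.627 = 7.56 μM.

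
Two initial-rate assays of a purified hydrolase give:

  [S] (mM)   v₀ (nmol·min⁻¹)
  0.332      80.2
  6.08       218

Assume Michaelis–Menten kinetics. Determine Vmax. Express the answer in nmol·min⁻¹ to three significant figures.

From v = Vmax[S]/(Km+[S]), each point gives Vmax = v(Km+[S])/[S].
Equating: 80.2(Km+0.332)/0.332 = 218(Km+6.08)/6.08.
241.6·Km + 80.2 = 35.86·Km + 218, so (241.6 − 35.86)·Km = 218 − 80.2.
Km = 137.8/205.7 = 0.670 mM; then Vmax = 80.2(0.670+0.332)/0.332 = 242 nmol·min⁻¹.

242 nmol·min⁻¹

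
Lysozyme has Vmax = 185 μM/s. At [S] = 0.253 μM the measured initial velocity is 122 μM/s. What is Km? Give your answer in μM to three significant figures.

v/Vmax = 122/185 = 0.6595 = [S]/(Km+[S]).
So Km + [S] = [S]/0.6595 = 0.3836 μM, giving Km = 0.3836 − 0.253 = 0.131 μM.

0.131 μM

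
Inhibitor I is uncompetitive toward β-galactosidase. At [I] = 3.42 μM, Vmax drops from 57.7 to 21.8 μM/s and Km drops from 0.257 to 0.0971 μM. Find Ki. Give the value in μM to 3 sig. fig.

Uncompetitive: Vmax,app = Vmax/α (and Km,app = Km/α) with α = 1 + [I]/Ki.
α = Vmax/Vmax,app = 57.7/21.8 = 2.647.
Ki = [I]/(α − 1) = 3.42/1.647 = 2.08 μM.

2.08 μM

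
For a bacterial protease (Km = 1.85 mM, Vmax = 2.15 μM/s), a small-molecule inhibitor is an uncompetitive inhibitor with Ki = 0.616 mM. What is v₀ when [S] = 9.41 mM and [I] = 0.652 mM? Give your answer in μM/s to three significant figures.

0.953 μM/s

With α = 1 + [I]/Ki = 1 + 0.652/0.616 = 2.058, the uncompetitive rate law is v = (Vmax/α)·[S] / (Km/α + [S]).
v = (2.15/2.058)×9.41 / (1.85/2.058 + 9.41) = 9.829/10.31 = 0.953 μM/s.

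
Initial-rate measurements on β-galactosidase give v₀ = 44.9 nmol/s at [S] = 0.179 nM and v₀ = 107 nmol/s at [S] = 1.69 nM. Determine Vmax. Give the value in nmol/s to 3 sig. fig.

128 nmol/s

From v = Vmax[S]/(Km+[S]), each point gives Vmax = v(Km+[S])/[S].
Equating: 44.9(Km+0.179)/0.179 = 107(Km+1.69)/1.69.
250.8·Km + 44.9 = 63.31·Km + 107, so (250.8 − 63.31)·Km = 107 − 44.9.
Km = 62.10/187.5 = 0.331 nM; then Vmax = 44.9(0.331+0.179)/0.179 = 128 nmol/s.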